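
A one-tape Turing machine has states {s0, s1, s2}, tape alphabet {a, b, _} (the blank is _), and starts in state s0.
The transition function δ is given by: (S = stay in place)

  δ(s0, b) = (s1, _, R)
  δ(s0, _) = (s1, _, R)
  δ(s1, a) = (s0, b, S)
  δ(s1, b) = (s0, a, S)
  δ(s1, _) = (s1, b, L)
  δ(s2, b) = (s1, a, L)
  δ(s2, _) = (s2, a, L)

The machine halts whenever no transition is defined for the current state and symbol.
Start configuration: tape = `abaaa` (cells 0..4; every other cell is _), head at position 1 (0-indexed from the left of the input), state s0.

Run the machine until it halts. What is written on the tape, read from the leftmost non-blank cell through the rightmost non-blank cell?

abbbb

s0 | a[b]aaa_   read b → write _, move R, go to s1
s1 | a_[a]aa_   read a → write b, move S, go to s0
s0 | a_[b]aa_   read b → write _, move R, go to s1
s1 | a__[a]a_   read a → write b, move S, go to s0
s0 | a__[b]a_   read b → write _, move R, go to s1
s1 | a___[a]_   read a → write b, move S, go to s0
s0 | a___[b]_   read b → write _, move R, go to s1
s1 | a____[_]   read _ → write b, move L, go to s1
s1 | a___[_]b   read _ → write b, move L, go to s1
s1 | a__[_]bb   read _ → write b, move L, go to s1
s1 | a_[_]bbb   read _ → write b, move L, go to s1
s1 | a[_]bbbb   read _ → write b, move L, go to s1
s1 | [a]bbbbb   read a → write b, move S, go to s0
s0 | [b]bbbbb   read b → write _, move R, go to s1
s1 | _[b]bbbb   read b → write a, move S, go to s0
s0 | _[a]bbbb
The non-blank tape span at halt is abbbb.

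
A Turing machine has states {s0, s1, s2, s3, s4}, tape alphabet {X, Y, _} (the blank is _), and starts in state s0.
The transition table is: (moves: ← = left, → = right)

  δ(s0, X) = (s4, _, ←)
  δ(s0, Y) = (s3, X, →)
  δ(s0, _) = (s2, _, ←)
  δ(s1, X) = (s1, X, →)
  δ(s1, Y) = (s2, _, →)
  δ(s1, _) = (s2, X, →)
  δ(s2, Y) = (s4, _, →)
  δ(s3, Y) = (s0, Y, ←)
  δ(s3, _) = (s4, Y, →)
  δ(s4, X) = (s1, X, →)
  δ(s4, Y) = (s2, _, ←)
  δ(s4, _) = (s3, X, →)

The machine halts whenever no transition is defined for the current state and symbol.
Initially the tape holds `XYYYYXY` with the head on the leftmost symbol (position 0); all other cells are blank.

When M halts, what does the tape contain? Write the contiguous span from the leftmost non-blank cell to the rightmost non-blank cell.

s0 | _[X]YYYYXY   read X → write _, move ←, go to s4
s4 | [_]_YYYYXY   read _ → write X, move →, go to s3
s3 | X[_]YYYYXY   read _ → write Y, move →, go to s4
s4 | XY[Y]YYYXY   read Y → write _, move ←, go to s2
s2 | X[Y]_YYYXY   read Y → write _, move →, go to s4
s4 | X_[_]YYYXY   read _ → write X, move →, go to s3
s3 | X_X[Y]YYXY   read Y → write Y, move ←, go to s0
s0 | X_[X]YYYXY   read X → write _, move ←, go to s4
s4 | X[_]_YYYXY   read _ → write X, move →, go to s3
s3 | XX[_]YYYXY   read _ → write Y, move →, go to s4
s4 | XXY[Y]YYXY   read Y → write _, move ←, go to s2
s2 | XX[Y]_YYXY   read Y → write _, move →, go to s4
s4 | XX_[_]YYXY   read _ → write X, move →, go to s3
s3 | XX_X[Y]YXY   read Y → write Y, move ←, go to s0
s0 | XX_[X]YYXY   read X → write _, move ←, go to s4
s4 | XX[_]_YYXY   read _ → write X, move →, go to s3
s3 | XXX[_]YYXY   read _ → write Y, move →, go to s4
s4 | XXXY[Y]YXY   read Y → write _, move ←, go to s2
s2 | XXX[Y]_YXY   read Y → write _, move →, go to s4
s4 | XXX_[_]YXY   read _ → write X, move →, go to s3
s3 | XXX_X[Y]XY   read Y → write Y, move ←, go to s0
s0 | XXX_[X]YXY   read X → write _, move ←, go to s4
s4 | XXX[_]_YXY   read _ → write X, move →, go to s3
s3 | XXXX[_]YXY   read _ → write Y, move →, go to s4
s4 | XXXXY[Y]XY   read Y → write _, move ←, go to s2
s2 | XXXX[Y]_XY   read Y → write _, move →, go to s4
s4 | XXXX_[_]XY   read _ → write X, move →, go to s3
s3 | XXXX_X[X]Y
The non-blank tape span at halt is XXXX_XXY.

XXXX_XXY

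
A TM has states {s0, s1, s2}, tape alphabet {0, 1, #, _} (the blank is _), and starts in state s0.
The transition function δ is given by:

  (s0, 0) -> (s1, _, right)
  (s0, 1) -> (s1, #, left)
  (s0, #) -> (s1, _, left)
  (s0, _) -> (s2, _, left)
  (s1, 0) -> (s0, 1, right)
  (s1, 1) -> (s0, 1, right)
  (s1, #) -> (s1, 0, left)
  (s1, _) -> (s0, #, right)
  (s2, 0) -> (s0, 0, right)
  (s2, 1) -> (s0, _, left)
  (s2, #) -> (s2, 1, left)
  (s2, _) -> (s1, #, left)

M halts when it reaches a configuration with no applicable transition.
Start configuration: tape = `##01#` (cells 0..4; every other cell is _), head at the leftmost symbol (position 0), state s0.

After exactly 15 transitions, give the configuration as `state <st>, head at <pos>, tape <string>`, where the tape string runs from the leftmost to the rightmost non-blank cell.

s0 | ____[#]#01#   read # → write _, move left, go to s1
s1 | ___[_]_#01#   read _ → write #, move right, go to s0
s0 | ___#[_]#01#   read _ → write _, move left, go to s2
s2 | ___[#]_#01#   read # → write 1, move left, go to s2
s2 | __[_]1_#01#   read _ → write #, move left, go to s1
s1 | _[_]#1_#01#   read _ → write #, move right, go to s0
s0 | _#[#]1_#01#   read # → write _, move left, go to s1
s1 | _[#]_1_#01#   read # → write 0, move left, go to s1
s1 | [_]0_1_#01#   read _ → write #, move right, go to s0
s0 | #[0]_1_#01#   read 0 → write _, move right, go to s1
s1 | #_[_]1_#01#   read _ → write #, move right, go to s0
s0 | #_#[1]_#01#   read 1 → write #, move left, go to s1
s1 | #_[#]#_#01#   read # → write 0, move left, go to s1
s1 | #[_]0#_#01#   read _ → write #, move right, go to s0
s0 | ##[0]#_#01#   read 0 → write _, move right, go to s1
s1 | ##_[#]_#01#
After 15 steps: state s1, head at -1, tape ##_#_#01#.

state s1, head at -1, tape ##_#_#01#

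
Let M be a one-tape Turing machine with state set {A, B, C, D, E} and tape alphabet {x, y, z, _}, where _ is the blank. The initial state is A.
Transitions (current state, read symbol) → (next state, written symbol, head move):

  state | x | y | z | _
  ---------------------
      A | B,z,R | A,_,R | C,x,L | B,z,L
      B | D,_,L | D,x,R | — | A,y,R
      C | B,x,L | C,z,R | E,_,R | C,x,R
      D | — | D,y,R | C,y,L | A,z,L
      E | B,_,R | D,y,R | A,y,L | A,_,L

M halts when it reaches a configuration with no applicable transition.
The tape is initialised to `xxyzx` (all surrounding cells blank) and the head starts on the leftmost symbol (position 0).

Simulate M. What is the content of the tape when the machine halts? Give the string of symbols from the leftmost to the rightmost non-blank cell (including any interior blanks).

xzxz_yzzz

state=A head=0 tape=_[x]xyzx___   (A,x)→(B,z,R)
state=B head=1 tape=_z[x]yzx___   (B,x)→(D,_,L)
state=D head=0 tape=_[z]_yzx___   (D,z)→(C,y,L)
state=C head=-1 tape=[_]y_yzx___   (C,_)→(C,x,R)
state=C head=0 tape=x[y]_yzx___   (C,y)→(C,z,R)
state=C head=1 tape=xz[_]yzx___   (C,_)→(C,x,R)
state=C head=2 tape=xzx[y]zx___   (C,y)→(C,z,R)
state=C head=3 tape=xzxz[z]x___   (C,z)→(E,_,R)
state=E head=4 tape=xzxz_[x]___   (E,x)→(B,_,R)
state=B head=5 tape=xzxz__[_]__   (B,_)→(A,y,R)
state=A head=6 tape=xzxz__y[_]_   (A,_)→(B,z,L)
state=B head=5 tape=xzxz__[y]z_   (B,y)→(D,x,R)
state=D head=6 tape=xzxz__x[z]_   (D,z)→(C,y,L)
state=C head=5 tape=xzxz__[x]y_   (C,x)→(B,x,L)
state=B head=4 tape=xzxz_[_]xy_   (B,_)→(A,y,R)
state=A head=5 tape=xzxz_y[x]y_   (A,x)→(B,z,R)
state=B head=6 tape=xzxz_yz[y]_   (B,y)→(D,x,R)
state=D head=7 tape=xzxz_yzx[_]   (D,_)→(A,z,L)
state=A head=6 tape=xzxz_yz[x]z   (A,x)→(B,z,R)
state=B head=7 tape=xzxz_yzz[z]
The non-blank tape span at halt is xzxz_yzzz.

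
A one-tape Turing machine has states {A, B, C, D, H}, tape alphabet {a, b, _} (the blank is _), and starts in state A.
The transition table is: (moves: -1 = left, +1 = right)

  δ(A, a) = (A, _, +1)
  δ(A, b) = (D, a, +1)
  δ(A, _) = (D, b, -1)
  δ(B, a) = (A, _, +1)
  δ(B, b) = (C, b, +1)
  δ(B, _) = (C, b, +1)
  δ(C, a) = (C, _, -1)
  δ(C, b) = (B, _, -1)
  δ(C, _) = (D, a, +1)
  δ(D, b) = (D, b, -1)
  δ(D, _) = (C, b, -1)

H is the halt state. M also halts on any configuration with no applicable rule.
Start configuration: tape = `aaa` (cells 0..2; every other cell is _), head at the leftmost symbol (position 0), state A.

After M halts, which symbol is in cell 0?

_

state=A head=0 tape=[a]aa_   (A,a)→(A,_,+1)
state=A head=1 tape=_[a]a_   (A,a)→(A,_,+1)
state=A head=2 tape=__[a]_   (A,a)→(A,_,+1)
state=A head=3 tape=___[_]   (A,_)→(D,b,-1)
state=D head=2 tape=__[_]b   (D,_)→(C,b,-1)
state=C head=1 tape=_[_]bb   (C,_)→(D,a,+1)
state=D head=2 tape=_a[b]b   (D,b)→(D,b,-1)
state=D head=1 tape=_[a]bb
Cell 0 holds _ when M halts.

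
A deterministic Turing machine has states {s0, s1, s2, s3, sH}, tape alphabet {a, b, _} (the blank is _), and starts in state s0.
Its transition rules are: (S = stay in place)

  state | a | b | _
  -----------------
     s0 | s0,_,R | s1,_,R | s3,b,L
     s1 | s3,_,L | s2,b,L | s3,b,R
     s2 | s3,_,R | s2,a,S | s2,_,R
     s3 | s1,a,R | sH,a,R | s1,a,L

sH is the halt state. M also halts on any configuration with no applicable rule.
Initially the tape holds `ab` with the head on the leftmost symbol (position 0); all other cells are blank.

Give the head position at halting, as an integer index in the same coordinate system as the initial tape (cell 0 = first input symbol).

5

s0 | [a]b____   read a → write _, move R, go to s0
s0 | _[b]____   read b → write _, move R, go to s1
s1 | __[_]___   read _ → write b, move R, go to s3
s3 | __b[_]__   read _ → write a, move L, go to s1
s1 | __[b]a__   read b → write b, move L, go to s2
s2 | _[_]ba__   read _ → write _, move R, go to s2
s2 | __[b]a__   read b → write a, move S, go to s2
s2 | __[a]a__   read a → write _, move R, go to s3
s3 | ___[a]__   read a → write a, move R, go to s1
s1 | ___a[_]_   read _ → write b, move R, go to s3
s3 | ___ab[_]   read _ → write a, move L, go to s1
s1 | ___a[b]a   read b → write b, move L, go to s2
s2 | ___[a]ba   read a → write _, move R, go to s3
s3 | ____[b]a   read b → write a, move R, go to sH
sH | ____a[a]
At halt the head is at cell 5.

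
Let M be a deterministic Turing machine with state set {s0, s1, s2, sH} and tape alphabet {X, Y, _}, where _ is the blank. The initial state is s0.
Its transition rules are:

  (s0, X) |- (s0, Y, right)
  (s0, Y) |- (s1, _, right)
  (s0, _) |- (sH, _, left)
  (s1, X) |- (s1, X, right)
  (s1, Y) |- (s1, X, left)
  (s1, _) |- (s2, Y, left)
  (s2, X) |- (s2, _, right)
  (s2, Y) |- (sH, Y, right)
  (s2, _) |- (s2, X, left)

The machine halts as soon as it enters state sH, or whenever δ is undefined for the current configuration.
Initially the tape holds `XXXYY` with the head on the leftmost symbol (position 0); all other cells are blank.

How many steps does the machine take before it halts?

7

s0 | [X]XXYY   read X → write Y, move right, go to s0
s0 | Y[X]XYY   read X → write Y, move right, go to s0
s0 | YY[X]YY   read X → write Y, move right, go to s0
s0 | YYY[Y]Y   read Y → write _, move right, go to s1
s1 | YYY_[Y]   read Y → write X, move left, go to s1
s1 | YYY[_]X   read _ → write Y, move left, go to s2
s2 | YY[Y]YX   read Y → write Y, move right, go to sH
sH | YYY[Y]X
M halts after 7 transitions.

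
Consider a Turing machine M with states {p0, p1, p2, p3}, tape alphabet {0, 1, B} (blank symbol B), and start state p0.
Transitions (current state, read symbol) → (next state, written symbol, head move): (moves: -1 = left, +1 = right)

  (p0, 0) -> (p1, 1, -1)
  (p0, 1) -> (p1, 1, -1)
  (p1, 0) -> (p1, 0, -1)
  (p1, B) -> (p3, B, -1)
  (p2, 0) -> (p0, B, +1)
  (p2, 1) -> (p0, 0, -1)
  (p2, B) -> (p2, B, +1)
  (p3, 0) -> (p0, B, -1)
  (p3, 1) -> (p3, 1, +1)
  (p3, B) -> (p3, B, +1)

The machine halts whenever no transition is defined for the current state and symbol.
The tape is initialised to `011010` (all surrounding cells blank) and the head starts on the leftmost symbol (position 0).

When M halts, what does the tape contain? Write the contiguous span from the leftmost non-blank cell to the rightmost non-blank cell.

111B10

p0 | BB[0]11010   read 0 → write 1, move -1, go to p1
p1 | B[B]111010   read B → write B, move -1, go to p3
p3 | [B]B111010   read B → write B, move +1, go to p3
p3 | B[B]111010   read B → write B, move +1, go to p3
p3 | BB[1]11010   read 1 → write 1, move +1, go to p3
p3 | BB1[1]1010   read 1 → write 1, move +1, go to p3
p3 | BB11[1]010   read 1 → write 1, move +1, go to p3
p3 | BB111[0]10   read 0 → write B, move -1, go to p0
p0 | BB11[1]B10   read 1 → write 1, move -1, go to p1
p1 | BB1[1]1B10
The non-blank tape span at halt is 111B10.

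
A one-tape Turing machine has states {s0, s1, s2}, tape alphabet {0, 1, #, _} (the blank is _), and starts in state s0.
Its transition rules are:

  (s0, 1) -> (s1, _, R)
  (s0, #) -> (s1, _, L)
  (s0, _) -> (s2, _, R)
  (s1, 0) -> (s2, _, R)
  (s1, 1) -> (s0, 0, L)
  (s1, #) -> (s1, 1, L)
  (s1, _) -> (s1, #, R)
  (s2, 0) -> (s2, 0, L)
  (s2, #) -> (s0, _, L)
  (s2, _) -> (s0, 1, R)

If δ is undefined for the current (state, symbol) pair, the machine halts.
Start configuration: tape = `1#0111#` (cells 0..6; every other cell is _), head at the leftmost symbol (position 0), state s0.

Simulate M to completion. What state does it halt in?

s0

s0 | _[1]#0111#   read 1 → write _, move R, go to s1
s1 | __[#]0111#   read # → write 1, move L, go to s1
s1 | _[_]10111#   read _ → write #, move R, go to s1
s1 | _#[1]0111#   read 1 → write 0, move L, go to s0
s0 | _[#]00111#   read # → write _, move L, go to s1
s1 | [_]_00111#   read _ → write #, move R, go to s1
s1 | #[_]00111#   read _ → write #, move R, go to s1
s1 | ##[0]0111#   read 0 → write _, move R, go to s2
s2 | ##_[0]111#   read 0 → write 0, move L, go to s2
s2 | ##[_]0111#   read _ → write 1, move R, go to s0
s0 | ##1[0]111#
No transition is defined for (s0, 0); M halts in state s0.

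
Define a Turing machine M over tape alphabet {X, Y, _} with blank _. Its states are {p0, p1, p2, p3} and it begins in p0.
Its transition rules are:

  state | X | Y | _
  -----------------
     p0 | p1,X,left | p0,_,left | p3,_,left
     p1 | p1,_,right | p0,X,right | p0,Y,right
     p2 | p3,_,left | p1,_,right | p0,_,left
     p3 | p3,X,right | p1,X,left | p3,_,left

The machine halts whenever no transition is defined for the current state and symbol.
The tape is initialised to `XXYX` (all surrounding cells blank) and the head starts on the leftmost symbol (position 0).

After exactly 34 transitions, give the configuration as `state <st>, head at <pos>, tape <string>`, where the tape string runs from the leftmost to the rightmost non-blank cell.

state p0, head at 6, tape YX

state=p0 head=0 tape=_[X]XYX____   (p0,X)→(p1,X,left)
state=p1 head=-1 tape=[_]XXYX____   (p1,_)→(p0,Y,right)
state=p0 head=0 tape=Y[X]XYX____   (p0,X)→(p1,X,left)
state=p1 head=-1 tape=[Y]XXYX____   (p1,Y)→(p0,X,right)
state=p0 head=0 tape=X[X]XYX____   (p0,X)→(p1,X,left)
state=p1 head=-1 tape=[X]XXYX____   (p1,X)→(p1,_,right)
state=p1 head=0 tape=_[X]XYX____   (p1,X)→(p1,_,right)
state=p1 head=1 tape=__[X]YX____   (p1,X)→(p1,_,right)
state=p1 head=2 tape=___[Y]X____   (p1,Y)→(p0,X,right)
state=p0 head=3 tape=___X[X]____   (p0,X)→(p1,X,left)
state=p1 head=2 tape=___[X]X____   (p1,X)→(p1,_,right)
state=p1 head=3 tape=____[X]____   (p1,X)→(p1,_,right)
state=p1 head=4 tape=_____[_]___   (p1,_)→(p0,Y,right)
state=p0 head=5 tape=_____Y[_]__   (p0,_)→(p3,_,left)
state=p3 head=4 tape=_____[Y]___   (p3,Y)→(p1,X,left)
state=p1 head=3 tape=____[_]X___   (p1,_)→(p0,Y,right)
state=p0 head=4 tape=____Y[X]___   (p0,X)→(p1,X,left)
state=p1 head=3 tape=____[Y]X___   (p1,Y)→(p0,X,right)
state=p0 head=4 tape=____X[X]___   (p0,X)→(p1,X,left)
state=p1 head=3 tape=____[X]X___   (p1,X)→(p1,_,right)
state=p1 head=4 tape=_____[X]___   (p1,X)→(p1,_,right)
state=p1 head=5 tape=______[_]__   (p1,_)→(p0,Y,right)
state=p0 head=6 tape=______Y[_]_   (p0,_)→(p3,_,left)
state=p3 head=5 tape=______[Y]__   (p3,Y)→(p1,X,left)
state=p1 head=4 tape=_____[_]X__   (p1,_)→(p0,Y,right)
state=p0 head=5 tape=_____Y[X]__   (p0,X)→(p1,X,left)
state=p1 head=4 tape=_____[Y]X__   (p1,Y)→(p0,X,right)
state=p0 head=5 tape=_____X[X]__   (p0,X)→(p1,X,left)
state=p1 head=4 tape=_____[X]X__   (p1,X)→(p1,_,right)
state=p1 head=5 tape=______[X]__   (p1,X)→(p1,_,right)
state=p1 head=6 tape=_______[_]_   (p1,_)→(p0,Y,right)
state=p0 head=7 tape=_______Y[_]   (p0,_)→(p3,_,left)
state=p3 head=6 tape=_______[Y]_   (p3,Y)→(p1,X,left)
state=p1 head=5 tape=______[_]X_   (p1,_)→(p0,Y,right)
state=p0 head=6 tape=______Y[X]_
After 34 steps: state p0, head at 6, tape YX.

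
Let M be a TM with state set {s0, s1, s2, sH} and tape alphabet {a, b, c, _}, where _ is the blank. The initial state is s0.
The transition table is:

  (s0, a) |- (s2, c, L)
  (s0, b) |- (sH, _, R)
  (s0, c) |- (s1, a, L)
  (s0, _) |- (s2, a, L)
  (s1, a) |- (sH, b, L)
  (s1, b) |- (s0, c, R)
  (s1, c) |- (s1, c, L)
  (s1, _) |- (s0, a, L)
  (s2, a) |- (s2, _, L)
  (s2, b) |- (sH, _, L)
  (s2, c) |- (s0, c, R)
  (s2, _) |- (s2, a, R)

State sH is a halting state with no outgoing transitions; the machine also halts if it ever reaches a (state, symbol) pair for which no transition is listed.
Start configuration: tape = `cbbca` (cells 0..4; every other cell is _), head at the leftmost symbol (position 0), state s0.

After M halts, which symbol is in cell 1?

s0 | ______[c]bbca   read c → write a, move L, go to s1
s1 | _____[_]abbca   read _ → write a, move L, go to s0
s0 | ____[_]aabbca   read _ → write a, move L, go to s2
s2 | ___[_]aaabbca   read _ → write a, move R, go to s2
s2 | ___a[a]aabbca   read a → write _, move L, go to s2
s2 | ___[a]_aabbca   read a → write _, move L, go to s2
s2 | __[_]__aabbca   read _ → write a, move R, go to s2
s2 | __a[_]_aabbca   read _ → write a, move R, go to s2
s2 | __aa[_]aabbca   read _ → write a, move R, go to s2
s2 | __aaa[a]abbca   read a → write _, move L, go to s2
s2 | __aa[a]_abbca   read a → write _, move L, go to s2
s2 | __a[a]__abbca   read a → write _, move L, go to s2
s2 | __[a]___abbca   read a → write _, move L, go to s2
s2 | _[_]____abbca   read _ → write a, move R, go to s2
s2 | _a[_]___abbca   read _ → write a, move R, go to s2
s2 | _aa[_]__abbca   read _ → write a, move R, go to s2
s2 | _aaa[_]_abbca   read _ → write a, move R, go to s2
s2 | _aaaa[_]abbca   read _ → write a, move R, go to s2
s2 | _aaaaa[a]bbca   read a → write _, move L, go to s2
s2 | _aaaa[a]_bbca   read a → write _, move L, go to s2
s2 | _aaa[a]__bbca   read a → write _, move L, go to s2
s2 | _aa[a]___bbca   read a → write _, move L, go to s2
s2 | _a[a]____bbca   read a → write _, move L, go to s2
s2 | _[a]_____bbca   read a → write _, move L, go to s2
s2 | [_]______bbca   read _ → write a, move R, go to s2
s2 | a[_]_____bbca   read _ → write a, move R, go to s2
s2 | aa[_]____bbca   read _ → write a, move R, go to s2
s2 | aaa[_]___bbca   read _ → write a, move R, go to s2
s2 | aaaa[_]__bbca   read _ → write a, move R, go to s2
s2 | aaaaa[_]_bbca   read _ → write a, move R, go to s2
s2 | aaaaaa[_]bbca   read _ → write a, move R, go to s2
s2 | aaaaaaa[b]bca   read b → write _, move L, go to sH
sH | aaaaaa[a]_bca
Cell 1 holds _ when M halts.

_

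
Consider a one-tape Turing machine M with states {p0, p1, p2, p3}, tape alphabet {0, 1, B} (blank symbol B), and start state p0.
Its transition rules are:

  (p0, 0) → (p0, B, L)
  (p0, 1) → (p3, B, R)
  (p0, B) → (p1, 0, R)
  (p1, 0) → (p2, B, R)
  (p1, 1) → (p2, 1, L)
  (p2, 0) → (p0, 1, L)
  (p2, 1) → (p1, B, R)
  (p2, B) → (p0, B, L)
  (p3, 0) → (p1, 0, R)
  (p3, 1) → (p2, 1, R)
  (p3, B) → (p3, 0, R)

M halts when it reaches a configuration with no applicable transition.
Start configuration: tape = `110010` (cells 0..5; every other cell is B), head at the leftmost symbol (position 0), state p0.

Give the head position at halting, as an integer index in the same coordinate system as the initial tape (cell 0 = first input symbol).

6

state=p0 head=0 tape=[1]10010B   (p0,1)→(p3,B,R)
state=p3 head=1 tape=B[1]0010B   (p3,1)→(p2,1,R)
state=p2 head=2 tape=B1[0]010B   (p2,0)→(p0,1,L)
state=p0 head=1 tape=B[1]1010B   (p0,1)→(p3,B,R)
state=p3 head=2 tape=BB[1]010B   (p3,1)→(p2,1,R)
state=p2 head=3 tape=BB1[0]10B   (p2,0)→(p0,1,L)
state=p0 head=2 tape=BB[1]110B   (p0,1)→(p3,B,R)
state=p3 head=3 tape=BBB[1]10B   (p3,1)→(p2,1,R)
state=p2 head=4 tape=BBB1[1]0B   (p2,1)→(p1,B,R)
state=p1 head=5 tape=BBB1B[0]B   (p1,0)→(p2,B,R)
state=p2 head=6 tape=BBB1BB[B]   (p2,B)→(p0,B,L)
state=p0 head=5 tape=BBB1B[B]B   (p0,B)→(p1,0,R)
state=p1 head=6 tape=BBB1B0[B]
At halt the head is at cell 6.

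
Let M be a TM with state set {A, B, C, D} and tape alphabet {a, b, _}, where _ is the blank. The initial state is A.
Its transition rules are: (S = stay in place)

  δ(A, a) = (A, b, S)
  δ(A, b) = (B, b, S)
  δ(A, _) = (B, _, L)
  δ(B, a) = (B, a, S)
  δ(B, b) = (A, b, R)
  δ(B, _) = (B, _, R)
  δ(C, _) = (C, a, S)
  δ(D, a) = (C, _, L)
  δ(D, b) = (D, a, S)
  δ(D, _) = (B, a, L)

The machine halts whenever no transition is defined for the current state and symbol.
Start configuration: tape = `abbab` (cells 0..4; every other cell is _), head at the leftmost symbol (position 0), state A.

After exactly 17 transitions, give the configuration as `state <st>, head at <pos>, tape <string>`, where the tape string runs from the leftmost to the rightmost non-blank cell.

A | [a]bbab_   read a → write b, move S, go to A
A | [b]bbab_   read b → write b, move S, go to B
B | [b]bbab_   read b → write b, move R, go to A
A | b[b]bab_   read b → write b, move S, go to B
B | b[b]bab_   read b → write b, move R, go to A
A | bb[b]ab_   read b → write b, move S, go to B
B | bb[b]ab_   read b → write b, move R, go to A
A | bbb[a]b_   read a → write b, move S, go to A
A | bbb[b]b_   read b → write b, move S, go to B
B | bbb[b]b_   read b → write b, move R, go to A
A | bbbb[b]_   read b → write b, move S, go to B
B | bbbb[b]_   read b → write b, move R, go to A
A | bbbbb[_]   read _ → write _, move L, go to B
B | bbbb[b]_   read b → write b, move R, go to A
A | bbbbb[_]   read _ → write _, move L, go to B
B | bbbb[b]_   read b → write b, move R, go to A
A | bbbbb[_]   read _ → write _, move L, go to B
B | bbbb[b]_
After 17 steps: state B, head at 4, tape bbbbb.

state B, head at 4, tape bbbbb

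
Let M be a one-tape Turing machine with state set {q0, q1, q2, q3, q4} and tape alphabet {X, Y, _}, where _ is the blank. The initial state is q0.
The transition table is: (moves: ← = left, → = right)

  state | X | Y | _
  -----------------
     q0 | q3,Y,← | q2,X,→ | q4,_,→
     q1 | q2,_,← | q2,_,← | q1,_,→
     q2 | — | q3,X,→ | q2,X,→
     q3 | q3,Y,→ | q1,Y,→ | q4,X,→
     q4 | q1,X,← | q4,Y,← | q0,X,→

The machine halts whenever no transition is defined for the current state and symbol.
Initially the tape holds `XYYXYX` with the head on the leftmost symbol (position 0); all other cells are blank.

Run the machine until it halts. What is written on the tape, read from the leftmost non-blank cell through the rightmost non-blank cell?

q0 | __[X]YYXYX   read X → write Y, move ←, go to q3
q3 | _[_]YYYXYX   read _ → write X, move →, go to q4
q4 | _X[Y]YYXYX   read Y → write Y, move ←, go to q4
q4 | _[X]YYYXYX   read X → write X, move ←, go to q1
q1 | [_]XYYYXYX   read _ → write _, move →, go to q1
q1 | _[X]YYYXYX   read X → write _, move ←, go to q2
q2 | [_]_YYYXYX   read _ → write X, move →, go to q2
q2 | X[_]YYYXYX   read _ → write X, move →, go to q2
q2 | XX[Y]YYXYX   read Y → write X, move →, go to q3
q3 | XXX[Y]YXYX   read Y → write Y, move →, go to q1
q1 | XXXY[Y]XYX   read Y → write _, move ←, go to q2
q2 | XXX[Y]_XYX   read Y → write X, move →, go to q3
q3 | XXXX[_]XYX   read _ → write X, move →, go to q4
q4 | XXXXX[X]YX   read X → write X, move ←, go to q1
q1 | XXXX[X]XYX   read X → write _, move ←, go to q2
q2 | XXX[X]_XYX
The non-blank tape span at halt is XXXX_XYX.

XXXX_XYX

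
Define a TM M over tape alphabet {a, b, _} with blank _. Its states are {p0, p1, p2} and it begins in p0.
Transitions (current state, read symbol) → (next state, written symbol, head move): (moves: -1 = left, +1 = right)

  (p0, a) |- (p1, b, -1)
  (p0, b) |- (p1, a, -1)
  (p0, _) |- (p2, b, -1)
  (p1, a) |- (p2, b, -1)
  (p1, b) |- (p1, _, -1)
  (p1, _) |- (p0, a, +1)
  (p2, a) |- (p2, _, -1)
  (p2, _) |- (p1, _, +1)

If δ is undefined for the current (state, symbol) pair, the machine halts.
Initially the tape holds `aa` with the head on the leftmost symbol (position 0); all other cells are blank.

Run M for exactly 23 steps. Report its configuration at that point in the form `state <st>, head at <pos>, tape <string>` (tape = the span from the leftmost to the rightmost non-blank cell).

p0 | ____[a]a   read a → write b, move -1, go to p1
p1 | ___[_]ba   read _ → write a, move +1, go to p0
p0 | ___a[b]a   read b → write a, move -1, go to p1
p1 | ___[a]aa   read a → write b, move -1, go to p2
p2 | __[_]baa   read _ → write _, move +1, go to p1
p1 | ___[b]aa   read b → write _, move -1, go to p1
p1 | __[_]_aa   read _ → write a, move +1, go to p0
p0 | __a[_]aa   read _ → write b, move -1, go to p2
p2 | __[a]baa   read a → write _, move -1, go to p2
p2 | _[_]_baa   read _ → write _, move +1, go to p1
p1 | __[_]baa   read _ → write a, move +1, go to p0
p0 | __a[b]aa   read b → write a, move -1, go to p1
p1 | __[a]aaa   read a → write b, move -1, go to p2
p2 | _[_]baaa   read _ → write _, move +1, go to p1
p1 | __[b]aaa   read b → write _, move -1, go to p1
p1 | _[_]_aaa   read _ → write a, move +1, go to p0
p0 | _a[_]aaa   read _ → write b, move -1, go to p2
p2 | _[a]baaa   read a → write _, move -1, go to p2
p2 | [_]_baaa   read _ → write _, move +1, go to p1
p1 | _[_]baaa   read _ → write a, move +1, go to p0
p0 | _a[b]aaa   read b → write a, move -1, go to p1
p1 | _[a]aaaa   read a → write b, move -1, go to p2
p2 | [_]baaaa   read _ → write _, move +1, go to p1
p1 | _[b]aaaa
After 23 steps: state p1, head at -3, tape baaaa.

state p1, head at -3, tape baaaa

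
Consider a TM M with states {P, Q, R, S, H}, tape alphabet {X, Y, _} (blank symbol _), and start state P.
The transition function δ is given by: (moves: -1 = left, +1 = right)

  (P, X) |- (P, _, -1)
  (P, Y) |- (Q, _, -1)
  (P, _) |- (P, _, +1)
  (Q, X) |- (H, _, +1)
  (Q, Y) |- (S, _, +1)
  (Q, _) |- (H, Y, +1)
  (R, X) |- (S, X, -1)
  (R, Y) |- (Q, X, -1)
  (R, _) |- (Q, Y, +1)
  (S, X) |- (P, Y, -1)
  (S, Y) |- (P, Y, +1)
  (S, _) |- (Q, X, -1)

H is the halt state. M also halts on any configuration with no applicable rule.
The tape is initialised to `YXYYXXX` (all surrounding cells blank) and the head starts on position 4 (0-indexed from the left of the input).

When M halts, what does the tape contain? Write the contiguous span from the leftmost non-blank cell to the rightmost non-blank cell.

P | YXYY[X]XX   read X → write _, move -1, go to P
P | YXY[Y]_XX   read Y → write _, move -1, go to Q
Q | YX[Y]__XX   read Y → write _, move +1, go to S
S | YX_[_]_XX   read _ → write X, move -1, go to Q
Q | YX[_]X_XX   read _ → write Y, move +1, go to H
H | YXY[X]_XX
The non-blank tape span at halt is YXYX_XX.

YXYX_XX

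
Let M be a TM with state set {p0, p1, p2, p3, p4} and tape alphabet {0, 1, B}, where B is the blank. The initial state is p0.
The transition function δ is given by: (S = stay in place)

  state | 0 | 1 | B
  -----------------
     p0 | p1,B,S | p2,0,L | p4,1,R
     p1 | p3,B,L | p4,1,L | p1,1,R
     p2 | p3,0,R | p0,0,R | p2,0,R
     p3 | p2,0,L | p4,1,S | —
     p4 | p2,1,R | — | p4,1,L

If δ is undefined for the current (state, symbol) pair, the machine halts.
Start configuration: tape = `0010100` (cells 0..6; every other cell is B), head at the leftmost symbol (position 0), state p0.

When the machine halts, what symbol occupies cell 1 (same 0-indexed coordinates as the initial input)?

B

state=p0 head=0 tape=[0]010100   (p0,0)→(p1,B,S)
state=p1 head=0 tape=[B]010100   (p1,B)→(p1,1,R)
state=p1 head=1 tape=1[0]10100   (p1,0)→(p3,B,L)
state=p3 head=0 tape=[1]B10100   (p3,1)→(p4,1,S)
state=p4 head=0 tape=[1]B10100
Cell 1 holds B when M halts.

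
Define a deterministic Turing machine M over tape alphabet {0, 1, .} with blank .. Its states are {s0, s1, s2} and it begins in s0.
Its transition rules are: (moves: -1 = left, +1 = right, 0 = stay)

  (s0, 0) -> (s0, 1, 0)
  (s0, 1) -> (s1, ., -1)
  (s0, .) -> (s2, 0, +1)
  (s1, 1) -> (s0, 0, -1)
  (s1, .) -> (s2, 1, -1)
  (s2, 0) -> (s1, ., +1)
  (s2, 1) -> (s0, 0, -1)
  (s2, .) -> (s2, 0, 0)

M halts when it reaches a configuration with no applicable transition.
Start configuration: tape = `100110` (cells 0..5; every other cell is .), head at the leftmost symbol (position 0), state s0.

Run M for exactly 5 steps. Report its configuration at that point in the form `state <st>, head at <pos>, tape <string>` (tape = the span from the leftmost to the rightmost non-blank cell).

s0 | ..[1]00110   read 1 → write ., move -1, go to s1
s1 | .[.].00110   read . → write 1, move -1, go to s2
s2 | [.]1.00110   read . → write 0, move 0, go to s2
s2 | [0]1.00110   read 0 → write ., move +1, go to s1
s1 | .[1].00110   read 1 → write 0, move -1, go to s0
s0 | [.]0.00110
After 5 steps: state s0, head at -2, tape 0.00110.

state s0, head at -2, tape 0.00110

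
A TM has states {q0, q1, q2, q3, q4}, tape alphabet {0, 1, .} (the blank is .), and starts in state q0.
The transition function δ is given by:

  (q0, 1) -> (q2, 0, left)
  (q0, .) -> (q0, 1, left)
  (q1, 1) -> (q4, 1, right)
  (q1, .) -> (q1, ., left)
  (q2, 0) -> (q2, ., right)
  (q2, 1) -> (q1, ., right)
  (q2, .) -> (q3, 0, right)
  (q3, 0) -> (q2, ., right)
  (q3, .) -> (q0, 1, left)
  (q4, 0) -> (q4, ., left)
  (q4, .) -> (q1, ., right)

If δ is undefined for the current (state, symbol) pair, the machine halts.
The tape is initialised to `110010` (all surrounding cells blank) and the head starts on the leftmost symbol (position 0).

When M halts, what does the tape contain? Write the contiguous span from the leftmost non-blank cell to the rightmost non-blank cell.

q0 | .[1]10010   read 1 → write 0, move left, go to q2
q2 | [.]010010   read . → write 0, move right, go to q3
q3 | 0[0]10010   read 0 → write ., move right, go to q2
q2 | 0.[1]0010   read 1 → write ., move right, go to q1
q1 | 0..[0]010
The non-blank tape span at halt is 0..0010.

0..0010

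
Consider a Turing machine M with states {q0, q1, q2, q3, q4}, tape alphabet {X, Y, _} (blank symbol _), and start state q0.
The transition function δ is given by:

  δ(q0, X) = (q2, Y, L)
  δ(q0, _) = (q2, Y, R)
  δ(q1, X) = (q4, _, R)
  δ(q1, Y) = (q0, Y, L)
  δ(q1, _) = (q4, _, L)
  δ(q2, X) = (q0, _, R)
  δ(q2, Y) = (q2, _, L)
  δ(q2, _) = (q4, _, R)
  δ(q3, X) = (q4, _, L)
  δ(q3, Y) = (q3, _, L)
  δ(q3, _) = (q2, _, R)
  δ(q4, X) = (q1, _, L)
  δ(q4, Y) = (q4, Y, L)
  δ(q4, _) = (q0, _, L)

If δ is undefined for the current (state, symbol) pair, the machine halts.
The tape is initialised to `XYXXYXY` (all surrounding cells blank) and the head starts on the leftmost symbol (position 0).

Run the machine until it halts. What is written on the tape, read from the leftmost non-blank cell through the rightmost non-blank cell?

Y_YYXXYXY

state=q0 head=0 tape=__[X]YXXYXY   (q0,X)→(q2,Y,L)
state=q2 head=-1 tape=_[_]YYXXYXY   (q2,_)→(q4,_,R)
state=q4 head=0 tape=__[Y]YXXYXY   (q4,Y)→(q4,Y,L)
state=q4 head=-1 tape=_[_]YYXXYXY   (q4,_)→(q0,_,L)
state=q0 head=-2 tape=[_]_YYXXYXY   (q0,_)→(q2,Y,R)
state=q2 head=-1 tape=Y[_]YYXXYXY   (q2,_)→(q4,_,R)
state=q4 head=0 tape=Y_[Y]YXXYXY   (q4,Y)→(q4,Y,L)
state=q4 head=-1 tape=Y[_]YYXXYXY   (q4,_)→(q0,_,L)
state=q0 head=-2 tape=[Y]_YYXXYXY
The non-blank tape span at halt is Y_YYXXYXY.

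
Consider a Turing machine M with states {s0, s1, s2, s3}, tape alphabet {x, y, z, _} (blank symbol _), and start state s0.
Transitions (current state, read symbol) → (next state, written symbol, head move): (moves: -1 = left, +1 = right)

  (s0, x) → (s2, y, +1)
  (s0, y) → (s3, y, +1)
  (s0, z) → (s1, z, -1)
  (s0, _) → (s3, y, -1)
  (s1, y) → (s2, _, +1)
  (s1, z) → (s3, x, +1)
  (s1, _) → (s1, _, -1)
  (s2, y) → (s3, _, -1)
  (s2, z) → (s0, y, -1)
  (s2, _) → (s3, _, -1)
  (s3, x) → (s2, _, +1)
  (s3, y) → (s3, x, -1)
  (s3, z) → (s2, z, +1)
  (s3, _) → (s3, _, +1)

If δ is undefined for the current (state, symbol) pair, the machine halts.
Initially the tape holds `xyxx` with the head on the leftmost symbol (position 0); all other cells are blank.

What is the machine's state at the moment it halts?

s2

s0 | _[x]yxx   read x → write y, move +1, go to s2
s2 | _y[y]xx   read y → write _, move -1, go to s3
s3 | _[y]_xx   read y → write x, move -1, go to s3
s3 | [_]x_xx   read _ → write _, move +1, go to s3
s3 | _[x]_xx   read x → write _, move +1, go to s2
s2 | __[_]xx   read _ → write _, move -1, go to s3
s3 | _[_]_xx   read _ → write _, move +1, go to s3
s3 | __[_]xx   read _ → write _, move +1, go to s3
s3 | ___[x]x   read x → write _, move +1, go to s2
s2 | ____[x]
No transition is defined for (s2, x); M halts in state s2.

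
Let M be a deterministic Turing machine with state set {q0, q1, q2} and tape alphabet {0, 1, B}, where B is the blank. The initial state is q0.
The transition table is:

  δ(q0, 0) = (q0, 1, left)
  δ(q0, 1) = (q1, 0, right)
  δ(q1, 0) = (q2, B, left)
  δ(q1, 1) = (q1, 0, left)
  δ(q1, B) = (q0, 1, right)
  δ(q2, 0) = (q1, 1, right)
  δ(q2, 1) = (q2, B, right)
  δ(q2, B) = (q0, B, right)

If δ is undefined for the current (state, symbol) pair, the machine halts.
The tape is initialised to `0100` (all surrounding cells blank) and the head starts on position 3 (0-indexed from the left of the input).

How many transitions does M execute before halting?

14

state=q0 head=3 tape=010[0]   (q0,0)→(q0,1,left)
state=q0 head=2 tape=01[0]1   (q0,0)→(q0,1,left)
state=q0 head=1 tape=0[1]11   (q0,1)→(q1,0,right)
state=q1 head=2 tape=00[1]1   (q1,1)→(q1,0,left)
state=q1 head=1 tape=0[0]01   (q1,0)→(q2,B,left)
state=q2 head=0 tape=[0]B01   (q2,0)→(q1,1,right)
state=q1 head=1 tape=1[B]01   (q1,B)→(q0,1,right)
state=q0 head=2 tape=11[0]1   (q0,0)→(q0,1,left)
state=q0 head=1 tape=1[1]11   (q0,1)→(q1,0,right)
state=q1 head=2 tape=10[1]1   (q1,1)→(q1,0,left)
state=q1 head=1 tape=1[0]01   (q1,0)→(q2,B,left)
state=q2 head=0 tape=[1]B01   (q2,1)→(q2,B,right)
state=q2 head=1 tape=B[B]01   (q2,B)→(q0,B,right)
state=q0 head=2 tape=BB[0]1   (q0,0)→(q0,1,left)
state=q0 head=1 tape=B[B]11
M halts after 14 transitions.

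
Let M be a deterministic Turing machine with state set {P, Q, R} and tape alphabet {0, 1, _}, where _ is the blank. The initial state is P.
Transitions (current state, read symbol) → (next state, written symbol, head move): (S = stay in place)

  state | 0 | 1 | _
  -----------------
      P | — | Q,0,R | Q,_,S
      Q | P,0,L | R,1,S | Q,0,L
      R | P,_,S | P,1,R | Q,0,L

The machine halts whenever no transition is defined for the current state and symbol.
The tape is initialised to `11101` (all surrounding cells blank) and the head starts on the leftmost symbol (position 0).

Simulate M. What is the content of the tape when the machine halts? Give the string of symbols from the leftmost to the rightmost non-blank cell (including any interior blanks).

P | [1]1101   read 1 → write 0, move R, go to Q
Q | 0[1]101   read 1 → write 1, move S, go to R
R | 0[1]101   read 1 → write 1, move R, go to P
P | 01[1]01   read 1 → write 0, move R, go to Q
Q | 010[0]1   read 0 → write 0, move L, go to P
P | 01[0]01
The non-blank tape span at halt is 01001.

01001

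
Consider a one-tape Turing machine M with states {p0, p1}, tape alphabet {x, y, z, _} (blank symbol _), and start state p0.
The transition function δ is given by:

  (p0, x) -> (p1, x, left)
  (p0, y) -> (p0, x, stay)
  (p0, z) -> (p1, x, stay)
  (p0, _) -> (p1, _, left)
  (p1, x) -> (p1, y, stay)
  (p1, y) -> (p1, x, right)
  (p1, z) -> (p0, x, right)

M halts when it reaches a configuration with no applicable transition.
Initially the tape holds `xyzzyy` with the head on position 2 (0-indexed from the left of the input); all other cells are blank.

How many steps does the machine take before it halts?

11

p0 | xy[z]zyy_   read z → write x, move stay, go to p1
p1 | xy[x]zyy_   read x → write y, move stay, go to p1
p1 | xy[y]zyy_   read y → write x, move right, go to p1
p1 | xyx[z]yy_   read z → write x, move right, go to p0
p0 | xyxx[y]y_   read y → write x, move stay, go to p0
p0 | xyxx[x]y_   read x → write x, move left, go to p1
p1 | xyx[x]xy_   read x → write y, move stay, go to p1
p1 | xyx[y]xy_   read y → write x, move right, go to p1
p1 | xyxx[x]y_   read x → write y, move stay, go to p1
p1 | xyxx[y]y_   read y → write x, move right, go to p1
p1 | xyxxx[y]_   read y → write x, move right, go to p1
p1 | xyxxxx[_]
M halts after 11 transitions.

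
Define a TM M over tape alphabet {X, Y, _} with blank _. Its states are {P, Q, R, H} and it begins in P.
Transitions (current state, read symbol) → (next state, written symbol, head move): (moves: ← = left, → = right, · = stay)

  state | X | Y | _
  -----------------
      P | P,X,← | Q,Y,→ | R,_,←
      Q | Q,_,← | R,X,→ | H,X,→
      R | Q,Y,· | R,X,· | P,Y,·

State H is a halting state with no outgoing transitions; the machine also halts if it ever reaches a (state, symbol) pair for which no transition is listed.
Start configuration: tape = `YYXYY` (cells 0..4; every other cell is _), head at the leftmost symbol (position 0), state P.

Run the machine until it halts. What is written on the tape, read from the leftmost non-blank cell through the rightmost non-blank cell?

state=P head=0 tape=[Y]YXYY___   (P,Y)→(Q,Y,→)
state=Q head=1 tape=Y[Y]XYY___   (Q,Y)→(R,X,→)
state=R head=2 tape=YX[X]YY___   (R,X)→(Q,Y,·)
state=Q head=2 tape=YX[Y]YY___   (Q,Y)→(R,X,→)
state=R head=3 tape=YXX[Y]Y___   (R,Y)→(R,X,·)
state=R head=3 tape=YXX[X]Y___   (R,X)→(Q,Y,·)
state=Q head=3 tape=YXX[Y]Y___   (Q,Y)→(R,X,→)
state=R head=4 tape=YXXX[Y]___   (R,Y)→(R,X,·)
state=R head=4 tape=YXXX[X]___   (R,X)→(Q,Y,·)
state=Q head=4 tape=YXXX[Y]___   (Q,Y)→(R,X,→)
state=R head=5 tape=YXXXX[_]__   (R,_)→(P,Y,·)
state=P head=5 tape=YXXXX[Y]__   (P,Y)→(Q,Y,→)
state=Q head=6 tape=YXXXXY[_]_   (Q,_)→(H,X,→)
state=H head=7 tape=YXXXXYX[_]
The non-blank tape span at halt is YXXXXYX.

YXXXXYX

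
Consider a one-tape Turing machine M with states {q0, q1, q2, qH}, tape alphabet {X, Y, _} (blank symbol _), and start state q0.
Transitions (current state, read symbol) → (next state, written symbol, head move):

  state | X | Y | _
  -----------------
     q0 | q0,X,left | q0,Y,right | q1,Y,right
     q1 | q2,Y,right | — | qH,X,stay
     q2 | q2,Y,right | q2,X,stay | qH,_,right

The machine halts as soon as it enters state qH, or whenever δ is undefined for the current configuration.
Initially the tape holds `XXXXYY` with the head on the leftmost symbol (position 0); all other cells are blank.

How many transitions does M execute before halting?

q0 | _[X]XXXYY__   read X → write X, move left, go to q0
q0 | [_]XXXXYY__   read _ → write Y, move right, go to q1
q1 | Y[X]XXXYY__   read X → write Y, move right, go to q2
q2 | YY[X]XXYY__   read X → write Y, move right, go to q2
q2 | YYY[X]XYY__   read X → write Y, move right, go to q2
q2 | YYYY[X]YY__   read X → write Y, move right, go to q2
q2 | YYYYY[Y]Y__   read Y → write X, move stay, go to q2
q2 | YYYYY[X]Y__   read X → write Y, move right, go to q2
q2 | YYYYYY[Y]__   read Y → write X, move stay, go to q2
q2 | YYYYYY[X]__   read X → write Y, move right, go to q2
q2 | YYYYYYY[_]_   read _ → write _, move right, go to qH
qH | YYYYYYY_[_]
M halts after 11 transitions.

11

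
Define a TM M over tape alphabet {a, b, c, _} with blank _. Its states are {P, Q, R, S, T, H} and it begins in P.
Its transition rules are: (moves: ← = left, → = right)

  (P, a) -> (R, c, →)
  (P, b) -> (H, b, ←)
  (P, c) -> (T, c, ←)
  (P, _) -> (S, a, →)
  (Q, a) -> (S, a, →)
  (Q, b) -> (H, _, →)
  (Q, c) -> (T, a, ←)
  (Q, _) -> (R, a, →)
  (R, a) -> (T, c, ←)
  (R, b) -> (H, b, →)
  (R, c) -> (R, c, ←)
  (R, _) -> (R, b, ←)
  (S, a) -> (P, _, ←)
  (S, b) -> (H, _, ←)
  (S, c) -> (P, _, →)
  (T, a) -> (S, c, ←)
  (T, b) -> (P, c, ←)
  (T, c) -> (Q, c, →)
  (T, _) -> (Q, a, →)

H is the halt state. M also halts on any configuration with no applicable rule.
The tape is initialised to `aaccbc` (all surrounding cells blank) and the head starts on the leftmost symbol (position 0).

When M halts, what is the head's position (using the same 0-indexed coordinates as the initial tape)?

-2

P | __[a]accbc   read a → write c, move →, go to R
R | __c[a]ccbc   read a → write c, move ←, go to T
T | __[c]cccbc   read c → write c, move →, go to Q
Q | __c[c]ccbc   read c → write a, move ←, go to T
T | __[c]accbc   read c → write c, move →, go to Q
Q | __c[a]ccbc   read a → write a, move →, go to S
S | __ca[c]cbc   read c → write _, move →, go to P
P | __ca_[c]bc   read c → write c, move ←, go to T
T | __ca[_]cbc   read _ → write a, move →, go to Q
Q | __caa[c]bc   read c → write a, move ←, go to T
T | __ca[a]abc   read a → write c, move ←, go to S
S | __c[a]cabc   read a → write _, move ←, go to P
P | __[c]_cabc   read c → write c, move ←, go to T
T | _[_]c_cabc   read _ → write a, move →, go to Q
Q | _a[c]_cabc   read c → write a, move ←, go to T
T | _[a]a_cabc   read a → write c, move ←, go to S
S | [_]ca_cabc
At halt the head is at cell -2.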